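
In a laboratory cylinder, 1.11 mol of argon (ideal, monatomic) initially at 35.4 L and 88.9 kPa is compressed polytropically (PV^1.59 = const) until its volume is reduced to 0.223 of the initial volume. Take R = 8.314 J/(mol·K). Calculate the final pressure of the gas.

966 kPa

T₁ = P₁V₁/(nR) = 88.9×35.4/(1.11×8.314) = 341 K.
Polytropic n=1.59: T₂ = T₁(V₁/V₂)^(n−1) = 341×(4.48)^0.59 = 827 K; P₂ = P₁(V₁/V₂)^n = 966 kPa.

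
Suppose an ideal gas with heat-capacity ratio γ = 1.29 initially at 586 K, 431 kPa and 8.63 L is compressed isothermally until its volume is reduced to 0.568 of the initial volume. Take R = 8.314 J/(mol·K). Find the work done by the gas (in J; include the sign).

n = P₁V₁/(RT₁) = 431×8.63/(8.314×586) = 0.763 mol.
Isothermal: T stays 586 K; PV = const ⇒ V₂ = 4.90 L, P₂ = 759 kPa.
W = nRT ln(V₂/V₁) = 0.763×8.314×586×ln(0.568) = -2100 J.

-2100 J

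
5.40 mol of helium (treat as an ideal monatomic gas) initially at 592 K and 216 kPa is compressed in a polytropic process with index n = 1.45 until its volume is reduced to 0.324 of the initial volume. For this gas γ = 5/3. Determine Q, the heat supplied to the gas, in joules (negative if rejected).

V₁ = nRT₁/P₁ = 5.40×8.314×592/216 = 123 L.
Polytropic n=1.45: T₂ = T₁(V₁/V₂)^(n−1) = 592×(3.09)^0.45 = 983 K; P₂ = P₁(V₁/V₂)^n = 1110 kPa.
W = (P₁V₁−P₂V₂)/(n−1) = (216×123−1110×39.9)/0.45 = -39000 J.
ΔU = nCvΔT = 5.40×12.5×(983−592) = 26300 J.
Q = ΔU + W = -12700 J.

-12700 J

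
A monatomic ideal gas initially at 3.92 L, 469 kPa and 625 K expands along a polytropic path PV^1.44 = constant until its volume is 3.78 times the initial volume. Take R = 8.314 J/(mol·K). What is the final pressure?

Polytropic n=1.44: T₂ = T₁(V₁/V₂)^(n−1) = 625×(0.265)^0.44 = 348 K; P₂ = P₁(V₁/V₂)^n = 69.1 kPa.

69.1 kPa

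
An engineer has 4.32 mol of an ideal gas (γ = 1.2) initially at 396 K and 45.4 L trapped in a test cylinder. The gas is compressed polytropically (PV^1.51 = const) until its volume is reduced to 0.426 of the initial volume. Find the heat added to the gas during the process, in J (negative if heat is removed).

P₁ = nRT₁/V₁ = 4.32×8.314×396/45.4 = 313 kPa.
Polytropic n=1.51: T₂ = T₁(V₁/V₂)^(n−1) = 396×(2.35)^0.51 = 612 K; P₂ = P₁(V₁/V₂)^n = 1140 kPa.
W = (P₁V₁−P₂V₂)/(n−1) = (313×45.4−1140×19.3)/0.51 = -15200 J.
ΔU = nCvΔT = 4.32×41.6×(612−396) = 38800 J.
Q = ΔU + W = 23600 J.

23600 J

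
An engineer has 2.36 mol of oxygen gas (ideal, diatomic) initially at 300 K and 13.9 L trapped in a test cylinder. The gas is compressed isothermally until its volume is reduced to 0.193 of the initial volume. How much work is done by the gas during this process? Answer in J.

P₁ = nRT₁/V₁ = 2.36×8.314×300/13.9 = 423 kPa.
Isothermal: T stays 300 K; PV = const ⇒ V₂ = 2.68 L, P₂ = 2190 kPa.
W = nRT ln(V₂/V₁) = 2.36×8.314×300×ln(0.193) = -9680 J.

-9680 J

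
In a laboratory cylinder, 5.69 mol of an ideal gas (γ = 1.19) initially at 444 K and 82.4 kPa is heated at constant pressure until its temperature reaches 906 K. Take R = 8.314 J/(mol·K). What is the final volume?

520 L

V₁ = nRT₁/P₁ = 5.69×8.314×444/82.4 = 255 L.
Isobaric: P stays 82.4 kPa; V/T = const ⇒ T₂ = 906 K, V₂ = 520 L.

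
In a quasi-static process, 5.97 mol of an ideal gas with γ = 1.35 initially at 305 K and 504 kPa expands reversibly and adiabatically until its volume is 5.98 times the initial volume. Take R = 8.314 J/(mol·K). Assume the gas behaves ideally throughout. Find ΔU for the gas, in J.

-20100 J

V₁ = nRT₁/P₁ = 5.97×8.314×305/504 = 30.0 L.
Adiabatic: TV^(γ−1) = const ⇒ T₂ = 305×(0.167)^0.350 = 163 K; PV^γ = const ⇒ P₂ = 45.1 kPa.
For an ideal gas ΔU = nCvΔT with Cv = R/(γ−1) = 23.8 J/(mol·K).
ΔU = 5.97×23.8×(163−305) = -20100 J.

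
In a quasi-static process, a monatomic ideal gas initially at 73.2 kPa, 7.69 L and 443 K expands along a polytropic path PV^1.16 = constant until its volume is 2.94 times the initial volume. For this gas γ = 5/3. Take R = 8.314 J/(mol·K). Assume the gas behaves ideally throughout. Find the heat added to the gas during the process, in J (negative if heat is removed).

424 J

n = P₁V₁/(RT₁) = 73.2×7.69/(8.314×443) = 0.153 mol.
Polytropic n=1.16: T₂ = T₁(V₁/V₂)^(n−1) = 443×(0.340)^0.16 = 373 K; P₂ = P₁(V₁/V₂)^n = 21.0 kPa.
W = (P₁V₁−P₂V₂)/(n−1) = (73.2×7.69−21.0×22.6)/0.16 = 558 J.
ΔU = nCvΔT = 0.153×12.5×(373−443) = -134 J.
Q = ΔU + W = 424 J.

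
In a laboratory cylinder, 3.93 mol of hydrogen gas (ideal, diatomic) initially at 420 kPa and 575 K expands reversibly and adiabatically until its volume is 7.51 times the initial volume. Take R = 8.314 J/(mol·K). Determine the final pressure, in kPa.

25.0 kPa

V₁ = nRT₁/P₁ = 3.93×8.314×575/420 = 44.7 L.
Adiabatic: TV^(γ−1) = const ⇒ T₂ = 575×(0.133)^0.400 = 257 K; PV^γ = const ⇒ P₂ = 25.0 kPa.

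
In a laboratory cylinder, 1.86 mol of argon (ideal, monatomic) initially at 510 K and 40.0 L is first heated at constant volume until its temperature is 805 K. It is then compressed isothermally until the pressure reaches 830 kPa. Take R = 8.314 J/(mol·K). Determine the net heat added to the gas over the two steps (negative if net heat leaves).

-5370 J

P₁ = nRT₁/V₁ = 1.86×8.314×510/40.0 = 197 kPa.
Step 1 — Isochoric: V stays 40.0 L; P/T = const ⇒ T₂ = 805 K, P₂ = 311 kPa.
W = 0 (no volume change).
ΔU = nCvΔT = 1.86×12.5×(805−510) = 6840 J.
Q = ΔU = 6840 J.
State after step 1: P = 311 kPa, V = 40.0 L, T = 805 K.
Step 2 — Isothermal: T stays 805 K; PV = const ⇒ V₂ = 15.0 L, P₂ = 830 kPa.
ΔU = 0 (ideal gas, T constant).
W = nRT ln(V₂/V₁) = 1.86×8.314×805×ln(0.375) = -12200 J.
Q = ΔU + W = -12200 J.
Net over both steps: W = -12200 J, Q = -5370 J, ΔU = 6840 J.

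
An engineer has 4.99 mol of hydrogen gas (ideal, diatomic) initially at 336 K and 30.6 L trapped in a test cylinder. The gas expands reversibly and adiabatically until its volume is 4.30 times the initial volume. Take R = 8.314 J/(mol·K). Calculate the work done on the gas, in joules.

-15400 J

P₁ = nRT₁/V₁ = 4.99×8.314×336/30.6 = 456 kPa.
Adiabatic: TV^(γ−1) = const ⇒ T₂ = 336×(0.233)^0.400 = 187 K; PV^γ = const ⇒ P₂ = 59.1 kPa.
ΔU = nCvΔT = 4.99×20.8×(187−336) = -15400 J.
Q = 0 for an adiabatic process, so W = −ΔU = 15400 J.
Work done on the gas = −W_by = -15400 J.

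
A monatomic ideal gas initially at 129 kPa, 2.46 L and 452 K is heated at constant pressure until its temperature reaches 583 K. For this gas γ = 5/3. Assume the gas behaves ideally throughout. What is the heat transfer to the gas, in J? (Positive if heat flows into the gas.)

n = P₁V₁/(RT₁) = 129×2.46/(8.314×452) = 0.0844 mol.
Isobaric: P stays 129 kPa; V/T = const ⇒ T₂ = 583 K, V₂ = 3.17 L.
W = PΔV = 129×(3.17−2.46) kPa·L = 92.0 J.
ΔU = nCvΔT = 0.0844×12.5×(583−452) = 138 J.
Q = ΔU + W = nCpΔT = 230 J.

230 J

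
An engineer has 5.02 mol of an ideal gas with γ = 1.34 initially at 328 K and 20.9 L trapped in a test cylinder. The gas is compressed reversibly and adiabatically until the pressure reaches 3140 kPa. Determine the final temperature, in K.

488 K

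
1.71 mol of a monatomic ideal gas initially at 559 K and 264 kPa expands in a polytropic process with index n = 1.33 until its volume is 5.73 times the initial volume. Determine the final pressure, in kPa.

V₁ = nRT₁/P₁ = 1.71×8.314×559/264 = 30.1 L.
Polytropic n=1.33: T₂ = T₁(V₁/V₂)^(n−1) = 559×(0.175)^0.33 = 314 K; P₂ = P₁(V₁/V₂)^n = 25.9 kPa.

25.9 kPa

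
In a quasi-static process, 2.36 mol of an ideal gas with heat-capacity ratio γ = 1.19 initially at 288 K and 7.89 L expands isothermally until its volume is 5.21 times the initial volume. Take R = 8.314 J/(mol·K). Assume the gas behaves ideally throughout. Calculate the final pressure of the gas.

137 kPa

P₁ = nRT₁/V₁ = 2.36×8.314×288/7.89 = 716 kPa.
Isothermal: T stays 288 K; PV = const ⇒ V₂ = 41.1 L, P₂ = 137 kPa.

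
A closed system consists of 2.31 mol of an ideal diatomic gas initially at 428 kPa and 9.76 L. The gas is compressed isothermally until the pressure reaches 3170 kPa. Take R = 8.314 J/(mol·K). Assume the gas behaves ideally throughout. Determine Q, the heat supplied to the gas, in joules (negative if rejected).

-8360 J

T₁ = P₁V₁/(nR) = 428×9.76/(2.31×8.314) = 218 K.
Isothermal: T stays 218 K; PV = const ⇒ V₂ = 1.32 L, P₂ = 3170 kPa.
ΔU = 0 (ideal gas, T constant).
W = nRT ln(V₂/V₁) = 2.31×8.314×218×ln(0.135) = -8360 J.
Q = ΔU + W = -8360 J.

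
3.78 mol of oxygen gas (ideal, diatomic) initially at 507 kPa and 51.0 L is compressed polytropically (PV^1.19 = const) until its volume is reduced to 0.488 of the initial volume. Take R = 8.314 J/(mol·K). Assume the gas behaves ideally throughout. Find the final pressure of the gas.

1190 kPa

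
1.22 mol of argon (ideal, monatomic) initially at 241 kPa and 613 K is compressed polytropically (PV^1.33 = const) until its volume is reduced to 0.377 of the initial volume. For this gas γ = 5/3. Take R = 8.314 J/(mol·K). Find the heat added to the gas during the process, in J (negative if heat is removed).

-3610 J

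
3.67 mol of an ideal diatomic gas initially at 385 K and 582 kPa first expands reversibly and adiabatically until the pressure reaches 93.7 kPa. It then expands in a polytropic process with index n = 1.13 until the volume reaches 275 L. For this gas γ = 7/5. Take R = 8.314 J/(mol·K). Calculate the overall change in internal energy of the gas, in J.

-14700 J

V₁ = nRT₁/P₁ = 3.67×8.314×385/582 = 20.2 L.
Step 1 — Adiabatic: T₂/T₁ = (P₂/P₁)^((γ−1)/γ) ⇒ T₂ = 385×(0.161)^0.286 = 228 K; V₂ = 74.4 L.
ΔU = nCvΔT = 3.67×20.8×(228−385) = -11900 J.
Q = 0 for an adiabatic process, so W = −ΔU = 11900 J.
State after step 1: P = 93.7 kPa, V = 74.4 L, T = 228 K.
Step 2 — Polytropic n=1.13: T₂ = T₁(V₁/V₂)^(n−1) = 228×(0.271)^0.13 = 193 K; P₂ = P₁(V₁/V₂)^n = 21.4 kPa.
W = (P₁V₁−P₂V₂)/(n−1) = (93.7×74.4−21.4×275)/0.13 = 8380 J.
ΔU = nCvΔT = 3.67×20.8×(193−228) = -2720 J.
Q = ΔU + W = 5660 J.
Net over both steps: W = 20300 J, Q = 5660 J, ΔU = -14700 J.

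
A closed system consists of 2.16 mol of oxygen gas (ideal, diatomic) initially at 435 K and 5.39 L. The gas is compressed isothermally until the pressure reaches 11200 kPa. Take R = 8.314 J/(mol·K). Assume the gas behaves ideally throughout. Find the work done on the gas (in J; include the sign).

P₁ = nRT₁/V₁ = 2.16×8.314×435/5.39 = 1450 kPa.
Isothermal: T stays 435 K; PV = const ⇒ V₂ = 0.697 L, P₂ = 11200 kPa.
W = nRT ln(V₂/V₁) = 2.16×8.314×435×ln(0.129) = -16000 J.
Work done on the gas = −W_by = 16000 J.

16000 J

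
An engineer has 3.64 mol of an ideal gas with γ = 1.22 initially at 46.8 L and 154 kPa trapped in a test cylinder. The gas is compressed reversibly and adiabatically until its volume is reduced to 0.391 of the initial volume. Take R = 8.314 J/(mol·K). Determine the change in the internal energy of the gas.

T₁ = P₁V₁/(nR) = 154×46.8/(3.64×8.314) = 238 K.
Adiabatic: TV^(γ−1) = const ⇒ T₂ = 238×(2.56)^0.220 = 293 K; PV^γ = const ⇒ P₂ = 484 kPa.
For an ideal gas ΔU = nCvΔT with Cv = R/(γ−1) = 37.8 J/(mol·K).
ΔU = 3.64×37.8×(293−238) = 7520 J.

7520 J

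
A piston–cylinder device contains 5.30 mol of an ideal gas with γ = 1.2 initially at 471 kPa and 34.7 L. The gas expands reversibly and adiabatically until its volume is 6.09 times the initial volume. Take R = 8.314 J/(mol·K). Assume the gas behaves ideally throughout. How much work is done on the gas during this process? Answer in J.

-24800 J

T₁ = P₁V₁/(nR) = 471×34.7/(5.30×8.314) = 371 K.
Adiabatic: TV^(γ−1) = const ⇒ T₂ = 371×(0.164)^0.200 = 258 K; PV^γ = const ⇒ P₂ = 53.9 kPa.
ΔU = nCvΔT = 5.30×41.6×(258−371) = -24800 J.
Q = 0 for an adiabatic process, so W = −ΔU = 24800 J.
Work done on the gas = −W_by = -24800 J.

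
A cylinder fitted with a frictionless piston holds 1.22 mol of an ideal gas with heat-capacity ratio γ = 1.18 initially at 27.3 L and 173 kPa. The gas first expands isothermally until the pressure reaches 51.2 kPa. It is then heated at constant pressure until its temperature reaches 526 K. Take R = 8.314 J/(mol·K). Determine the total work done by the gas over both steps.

T₁ = P₁V₁/(nR) = 173×27.3/(1.22×8.314) = 466 K.
Step 1 — Isothermal: T stays 466 K; PV = const ⇒ V₂ = 92.2 L, P₂ = 51.2 kPa.
ΔU = 0 (ideal gas, T constant).
W = nRT ln(V₂/V₁) = 1.22×8.314×466×ln(3.38) = 5750 J.
Q = ΔU + W = 5750 J.
State after step 1: P = 51.2 kPa, V = 92.2 L, T = 466 K.
Step 2 — Isobaric: P stays 51.2 kPa; V/T = const ⇒ T₂ = 526 K, V₂ = 104 L.
W = PΔV = 51.2×(104−92.2) kPa·L = 612 J.
ΔU = nCvΔT = 1.22×46.2×(526−466) = 3400 J.
Q = ΔU + W = nCpΔT = 4010 J.
Net over both steps: W = 6360 J, Q = 9760 J, ΔU = 3400 J.

6360 J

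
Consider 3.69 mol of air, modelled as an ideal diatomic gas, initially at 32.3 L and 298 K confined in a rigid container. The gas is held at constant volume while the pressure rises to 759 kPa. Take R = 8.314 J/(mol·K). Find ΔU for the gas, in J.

P₁ = nRT₁/V₁ = 3.69×8.314×298/32.3 = 283 kPa.
Isochoric: V stays 32.3 L; P/T = const ⇒ T₂ = 799 K, P₂ = 759 kPa.
For an ideal gas ΔU = nCvΔT with Cv = (5/2)R = 20.8 J/(mol·K).
ΔU = 3.69×20.8×(799−298) = 38400 J.

38400 J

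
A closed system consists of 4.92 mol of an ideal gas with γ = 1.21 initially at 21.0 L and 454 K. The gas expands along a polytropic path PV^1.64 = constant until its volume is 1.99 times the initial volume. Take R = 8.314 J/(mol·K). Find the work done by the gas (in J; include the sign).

10300 J

P₁ = nRT₁/V₁ = 4.92×8.314×454/21.0 = 884 kPa.
Polytropic n=1.64: T₂ = T₁(V₁/V₂)^(n−1) = 454×(0.503)^0.64 = 292 K; P₂ = P₁(V₁/V₂)^n = 286 kPa.
W = (P₁V₁−P₂V₂)/(n−1) = (884×21.0−286×41.8)/0.64 = 10300 J.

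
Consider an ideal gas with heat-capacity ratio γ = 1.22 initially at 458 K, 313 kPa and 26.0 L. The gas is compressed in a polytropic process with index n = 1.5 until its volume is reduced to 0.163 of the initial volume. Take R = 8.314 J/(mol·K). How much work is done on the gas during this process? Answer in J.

24000 J

n = P₁V₁/(RT₁) = 313×26.0/(8.314×458) = 2.14 mol.
Polytropic n=1.5: T₂ = T₁(V₁/V₂)^(n−1) = 458×(6.13)^0.50 = 1130 K; P₂ = P₁(V₁/V₂)^n = 4760 kPa.
W = (P₁V₁−P₂V₂)/(n−1) = (313×26.0−4760×4.24)/0.50 = -24000 J.
Work done on the gas = −W_by = 24000 J.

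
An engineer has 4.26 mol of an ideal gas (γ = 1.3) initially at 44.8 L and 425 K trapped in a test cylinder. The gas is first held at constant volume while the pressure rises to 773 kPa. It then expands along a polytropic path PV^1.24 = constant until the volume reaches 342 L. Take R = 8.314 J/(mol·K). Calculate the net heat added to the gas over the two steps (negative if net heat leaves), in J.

76400 J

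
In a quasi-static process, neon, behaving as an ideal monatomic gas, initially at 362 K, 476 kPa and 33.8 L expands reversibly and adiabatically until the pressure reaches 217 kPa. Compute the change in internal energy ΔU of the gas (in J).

n = P₁V₁/(RT₁) = 476×33.8/(8.314×362) = 5.35 mol.
Adiabatic: T₂/T₁ = (P₂/P₁)^((γ−1)/γ) ⇒ T₂ = 362×(0.456)^0.400 = 264 K; V₂ = 54.2 L.
For an ideal gas ΔU = nCvΔT with Cv = (3/2)R = 12.5 J/(mol·K).
ΔU = 5.35×12.5×(264−362) = -6510 J.

-6510 J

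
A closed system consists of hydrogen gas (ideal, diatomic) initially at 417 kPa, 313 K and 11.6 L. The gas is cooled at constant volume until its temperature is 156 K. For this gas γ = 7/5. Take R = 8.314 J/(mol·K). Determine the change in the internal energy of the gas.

-6070 J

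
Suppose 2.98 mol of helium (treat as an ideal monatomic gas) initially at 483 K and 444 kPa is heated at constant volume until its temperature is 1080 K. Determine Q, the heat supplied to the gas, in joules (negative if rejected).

22200 J

V₁ = nRT₁/P₁ = 2.98×8.314×483/444 = 27.0 L.
Isochoric: V stays 27.0 L; P/T = const ⇒ T₂ = 1080 K, P₂ = 993 kPa.
W = 0 (no volume change).
ΔU = nCvΔT = 2.98×12.5×(1080−483) = 22200 J.
Q = ΔU = 22200 J.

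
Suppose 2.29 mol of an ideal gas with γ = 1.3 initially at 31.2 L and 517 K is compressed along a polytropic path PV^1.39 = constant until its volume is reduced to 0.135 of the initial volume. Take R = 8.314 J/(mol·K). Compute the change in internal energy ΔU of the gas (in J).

38800 J

P₁ = nRT₁/V₁ = 2.29×8.314×517/31.2 = 315 kPa.
Polytropic n=1.39: T₂ = T₁(V₁/V₂)^(n−1) = 517×(7.41)^0.39 = 1130 K; P₂ = P₁(V₁/V₂)^n = 5100 kPa.
For an ideal gas ΔU = nCvΔT with Cv = R/(γ−1) = 27.7 J/(mol·K).
ΔU = 2.29×27.7×(1130−517) = 38800 J.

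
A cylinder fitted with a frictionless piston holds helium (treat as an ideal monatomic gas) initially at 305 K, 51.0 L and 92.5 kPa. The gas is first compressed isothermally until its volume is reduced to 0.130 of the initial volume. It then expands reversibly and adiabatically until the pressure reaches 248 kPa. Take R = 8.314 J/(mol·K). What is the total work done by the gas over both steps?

n = P₁V₁/(RT₁) = 92.5×51.0/(8.314×305) = 1.86 mol.
Step 1 — Isothermal: T stays 305 K; PV = const ⇒ V₂ = 6.63 L, P₂ = 712 kPa.
ΔU = 0 (ideal gas, T constant).
W = nRT ln(V₂/V₁) = 1.86×8.314×305×ln(0.130) = -9620 J.
Q = ΔU + W = -9620 J.
State after step 1: P = 712 kPa, V = 6.63 L, T = 305 K.
Step 2 — Adiabatic: T₂/T₁ = (P₂/P₁)^((γ−1)/γ) ⇒ T₂ = 305×(0.349)^0.400 = 200 K; V₂ = 12.5 L.
ΔU = nCvΔT = 1.86×12.5×(200−305) = -2430 J.
Q = 0 for an adiabatic process, so W = −ΔU = 2430 J.
Net over both steps: W = -7190 J, Q = -9620 J, ΔU = -2430 J.

-7190 J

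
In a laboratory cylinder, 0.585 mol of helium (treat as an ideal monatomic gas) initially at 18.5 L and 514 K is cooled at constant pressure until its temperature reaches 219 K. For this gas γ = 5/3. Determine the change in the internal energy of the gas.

-2150 J

P₁ = nRT₁/V₁ = 0.585×8.314×514/18.5 = 135 kPa.
Isobaric: P stays 135 kPa; V/T = const ⇒ T₂ = 219 K, V₂ = 7.88 L.
For an ideal gas ΔU = nCvΔT with Cv = (3/2)R = 12.5 J/(mol·K).
ΔU = 0.585×12.5×(219−514) = -2150 J.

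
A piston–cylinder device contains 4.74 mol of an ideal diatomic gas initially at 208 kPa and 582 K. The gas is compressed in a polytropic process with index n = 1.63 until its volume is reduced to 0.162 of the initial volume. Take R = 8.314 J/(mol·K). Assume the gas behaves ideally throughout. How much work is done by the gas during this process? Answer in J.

V₁ = nRT₁/P₁ = 4.74×8.314×582/208 = 110 L.
Polytropic n=1.63: T₂ = T₁(V₁/V₂)^(n−1) = 582×(6.17)^0.63 = 1830 K; P₂ = P₁(V₁/V₂)^n = 4040 kPa.
W = (P₁V₁−P₂V₂)/(n−1) = (208×110−4040×17.9)/0.63 = -78200 J.

-78200 J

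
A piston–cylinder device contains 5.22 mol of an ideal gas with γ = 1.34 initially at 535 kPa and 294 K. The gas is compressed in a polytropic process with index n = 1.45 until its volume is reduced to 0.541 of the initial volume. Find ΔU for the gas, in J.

V₁ = nRT₁/P₁ = 5.22×8.314×294/535 = 23.8 L.
Polytropic n=1.45: T₂ = T₁(V₁/V₂)^(n−1) = 294×(1.85)^0.45 = 388 K; P₂ = P₁(V₁/V₂)^n = 1300 kPa.
For an ideal gas ΔU = nCvΔT with Cv = R/(γ−1) = 24.5 J/(mol·K).
ΔU = 5.22×24.5×(388−294) = 12000 J.

12000 J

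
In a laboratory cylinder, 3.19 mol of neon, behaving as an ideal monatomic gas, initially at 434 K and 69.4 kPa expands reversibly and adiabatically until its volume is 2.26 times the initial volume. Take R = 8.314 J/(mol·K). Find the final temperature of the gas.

252 K

V₁ = nRT₁/P₁ = 3.19×8.314×434/69.4 = 166 L.
Adiabatic: TV^(γ−1) = const ⇒ T₂ = 434×(0.442)^0.667 = 252 K; PV^γ = const ⇒ P₂ = 17.8 kPa.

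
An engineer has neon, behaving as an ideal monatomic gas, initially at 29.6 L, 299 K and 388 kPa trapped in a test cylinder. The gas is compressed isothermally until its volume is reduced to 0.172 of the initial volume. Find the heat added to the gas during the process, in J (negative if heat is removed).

n = P₁V₁/(RT₁) = 388×29.6/(8.314×299) = 4.62 mol.
Isothermal: T stays 299 K; PV = const ⇒ V₂ = 5.09 L, P₂ = 2260 kPa.
ΔU = 0 (ideal gas, T constant).
W = nRT ln(V₂/V₁) = 4.62×8.314×299×ln(0.172) = -20200 J.
Q = ΔU + W = -20200 J.

-20200 J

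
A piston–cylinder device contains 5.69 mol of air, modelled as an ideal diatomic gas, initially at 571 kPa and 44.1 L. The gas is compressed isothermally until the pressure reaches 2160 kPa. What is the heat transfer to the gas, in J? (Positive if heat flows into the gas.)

-33500 J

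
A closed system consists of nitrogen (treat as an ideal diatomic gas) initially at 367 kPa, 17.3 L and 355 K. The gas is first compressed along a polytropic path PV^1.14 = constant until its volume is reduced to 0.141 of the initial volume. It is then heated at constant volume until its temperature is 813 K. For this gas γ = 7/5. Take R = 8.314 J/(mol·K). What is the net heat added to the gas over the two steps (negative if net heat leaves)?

6170 J

n = P₁V₁/(RT₁) = 367×17.3/(8.314×355) = 2.15 mol.
Step 1 — Polytropic n=1.14: T₂ = T₁(V₁/V₂)^(n−1) = 355×(7.09)^0.14 = 467 K; P₂ = P₁(V₁/V₂)^n = 3420 kPa.
W = (P₁V₁−P₂V₂)/(n−1) = (367×17.3−3420×2.44)/0.14 = -14300 J.
ΔU = nCvΔT = 2.15×20.8×(467−355) = 5010 J.
Q = ΔU + W = -9300 J.
State after step 1: P = 3420 kPa, V = 2.44 L, T = 467 K.
Step 2 — Isochoric: V stays 2.44 L; P/T = const ⇒ T₂ = 813 K, P₂ = 5960 kPa.
W = 0 (no volume change).
ΔU = nCvΔT = 2.15×20.8×(813−467) = 15500 J.
Q = ΔU = 15500 J.
Net over both steps: W = -14300 J, Q = 6170 J, ΔU = 20500 J.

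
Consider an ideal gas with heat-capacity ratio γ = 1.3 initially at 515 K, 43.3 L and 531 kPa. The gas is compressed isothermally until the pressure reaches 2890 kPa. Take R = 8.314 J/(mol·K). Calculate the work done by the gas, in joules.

n = P₁V₁/(RT₁) = 531×43.3/(8.314×515) = 5.37 mol.
Isothermal: T stays 515 K; PV = const ⇒ V₂ = 7.96 L, P₂ = 2890 kPa.
W = nRT ln(V₂/V₁) = 5.37×8.314×515×ln(0.184) = -39000 J.

-39000 J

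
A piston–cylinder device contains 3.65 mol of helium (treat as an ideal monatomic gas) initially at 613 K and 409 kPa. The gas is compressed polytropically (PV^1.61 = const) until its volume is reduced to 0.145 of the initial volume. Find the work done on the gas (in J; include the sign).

68500 J

V₁ = nRT₁/P₁ = 3.65×8.314×613/409 = 45.5 L.
Polytropic n=1.61: T₂ = T₁(V₁/V₂)^(n−1) = 613×(6.90)^0.61 = 1990 K; P₂ = P₁(V₁/V₂)^n = 9160 kPa.
W = (P₁V₁−P₂V₂)/(n−1) = (409×45.5−9160×6.59)/0.61 = -68500 J.
Work done on the gas = −W_by = 68500 J.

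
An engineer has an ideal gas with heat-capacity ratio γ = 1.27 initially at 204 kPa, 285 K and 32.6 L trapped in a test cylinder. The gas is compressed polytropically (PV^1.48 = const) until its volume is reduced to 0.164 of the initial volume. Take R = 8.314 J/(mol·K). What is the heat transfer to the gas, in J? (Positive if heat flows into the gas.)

n = P₁V₁/(RT₁) = 204×32.6/(8.314×285) = 2.81 mol.
Polytropic n=1.48: T₂ = T₁(V₁/V₂)^(n−1) = 285×(6.10)^0.48 = 679 K; P₂ = P₁(V₁/V₂)^n = 2960 kPa.
W = (P₁V₁−P₂V₂)/(n−1) = (204×32.6−2960×5.35)/0.48 = -19100 J.
ΔU = nCvΔT = 2.81×30.8×(679−285) = 34000 J.
Q = ΔU + W = 14900 J.

14900 J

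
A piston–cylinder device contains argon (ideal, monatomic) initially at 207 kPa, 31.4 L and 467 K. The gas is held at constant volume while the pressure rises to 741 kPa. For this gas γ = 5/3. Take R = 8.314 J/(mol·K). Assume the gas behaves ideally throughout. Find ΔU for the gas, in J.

25200 J

n = P₁V₁/(RT₁) = 207×31.4/(8.314×467) = 1.67 mol.
Isochoric: V stays 31.4 L; P/T = const ⇒ T₂ = 1670 K, P₂ = 741 kPa.
For an ideal gas ΔU = nCvΔT with Cv = (3/2)R = 12.5 J/(mol·K).
ΔU = 1.67×12.5×(1670−467) = 25200 J.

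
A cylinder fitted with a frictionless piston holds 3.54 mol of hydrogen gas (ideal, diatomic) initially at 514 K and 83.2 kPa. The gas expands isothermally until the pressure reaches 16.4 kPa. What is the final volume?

922 L

V₁ = nRT₁/P₁ = 3.54×8.314×514/83.2 = 182 L.
Isothermal: T stays 514 K; PV = const ⇒ V₂ = 922 L, P₂ = 16.4 kPa.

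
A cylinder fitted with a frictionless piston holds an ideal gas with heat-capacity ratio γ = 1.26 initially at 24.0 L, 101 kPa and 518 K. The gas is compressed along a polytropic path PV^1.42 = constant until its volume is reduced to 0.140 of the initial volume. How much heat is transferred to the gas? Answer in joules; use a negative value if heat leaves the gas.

n = P₁V₁/(RT₁) = 101×24.0/(8.314×518) = 0.563 mol.
Polytropic n=1.42: T₂ = T₁(V₁/V₂)^(n−1) = 518×(7.14)^0.42 = 1180 K; P₂ = P₁(V₁/V₂)^n = 1650 kPa.
W = (P₁V₁−P₂V₂)/(n−1) = (101×24.0−1650×3.36)/0.42 = -7410 J.
ΔU = nCvΔT = 0.563×32.0×(1180−518) = 12000 J.
Q = ΔU + W = 4560 J.

4560 J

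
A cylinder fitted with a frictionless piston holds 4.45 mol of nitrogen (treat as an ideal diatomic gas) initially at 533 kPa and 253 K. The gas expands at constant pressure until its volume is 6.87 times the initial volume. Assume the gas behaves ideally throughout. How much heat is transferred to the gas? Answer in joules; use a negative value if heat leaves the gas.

V₁ = nRT₁/P₁ = 4.45×8.314×253/533 = 17.6 L.
Isobaric: P stays 533 kPa; V/T = const ⇒ T₂ = 1740 K, V₂ = 121 L.
W = PΔV = 533×(121−17.6) kPa·L = 54900 J.
ΔU = nCvΔT = 4.45×20.8×(1740−253) = 137000 J.
Q = ΔU + W = nCpΔT = 192000 J.

192000 J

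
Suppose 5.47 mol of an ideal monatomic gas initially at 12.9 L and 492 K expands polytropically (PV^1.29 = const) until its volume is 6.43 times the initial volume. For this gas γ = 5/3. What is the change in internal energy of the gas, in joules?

-14000 J

P₁ = nRT₁/V₁ = 5.47×8.314×492/12.9 = 1730 kPa.
Polytropic n=1.29: T₂ = T₁(V₁/V₂)^(n−1) = 492×(0.156)^0.29 = 287 K; P₂ = P₁(V₁/V₂)^n = 157 kPa.
For an ideal gas ΔU = nCvΔT with Cv = (3/2)R = 12.5 J/(mol·K).
ΔU = 5.47×12.5×(287−492) = -14000 J.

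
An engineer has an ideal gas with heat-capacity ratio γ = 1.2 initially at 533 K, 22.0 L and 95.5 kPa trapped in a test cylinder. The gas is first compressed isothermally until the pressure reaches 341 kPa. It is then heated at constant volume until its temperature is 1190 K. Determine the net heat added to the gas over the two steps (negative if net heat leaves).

10300 J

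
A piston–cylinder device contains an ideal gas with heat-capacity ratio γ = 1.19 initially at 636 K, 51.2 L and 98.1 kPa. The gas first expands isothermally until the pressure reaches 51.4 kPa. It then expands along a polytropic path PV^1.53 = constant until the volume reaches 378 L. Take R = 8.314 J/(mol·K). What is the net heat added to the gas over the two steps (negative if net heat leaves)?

-5430 J

n = P₁V₁/(RT₁) = 98.1×51.2/(8.314×636) = 0.950 mol.
Step 1 — Isothermal: T stays 636 K; PV = const ⇒ V₂ = 97.7 L, P₂ = 51.4 kPa.
ΔU = 0 (ideal gas, T constant).
W = nRT ln(V₂/V₁) = 0.950×8.314×636×ln(1.91) = 3250 J.
Q = ΔU + W = 3250 J.
State after step 1: P = 51.4 kPa, V = 97.7 L, T = 636 K.
Step 2 — Polytropic n=1.53: T₂ = T₁(V₁/V₂)^(n−1) = 636×(0.259)^0.53 = 311 K; P₂ = P₁(V₁/V₂)^n = 6.49 kPa.
W = (P₁V₁−P₂V₂)/(n−1) = (51.4×97.7−6.49×378)/0.53 = 4850 J.
ΔU = nCvΔT = 0.950×43.8×(311−636) = -13500 J.
Q = ΔU + W = -8680 J.
Net over both steps: W = 8100 J, Q = -5430 J, ΔU = -13500 J.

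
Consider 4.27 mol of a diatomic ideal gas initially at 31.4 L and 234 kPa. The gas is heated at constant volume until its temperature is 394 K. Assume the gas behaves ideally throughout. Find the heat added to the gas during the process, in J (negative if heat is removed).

T₁ = P₁V₁/(nR) = 234×31.4/(4.27×8.314) = 207 K.
Isochoric: V stays 31.4 L; P/T = const ⇒ T₂ = 394 K, P₂ = 445 kPa.
W = 0 (no volume change).
ΔU = nCvΔT = 4.27×20.8×(394−207) = 16600 J.
Q = ΔU = 16600 J.

16600 J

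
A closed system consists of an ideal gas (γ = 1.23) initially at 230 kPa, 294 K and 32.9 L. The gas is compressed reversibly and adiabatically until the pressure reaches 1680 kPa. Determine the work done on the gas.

n = P₁V₁/(RT₁) = 230×32.9/(8.314×294) = 3.10 mol.
Adiabatic: T₂/T₁ = (P₂/P₁)^((γ−1)/γ) ⇒ T₂ = 294×(7.30)^0.187 = 426 K; V₂ = 6.53 L.
ΔU = nCvΔT = 3.10×36.1×(426−294) = 14800 J.
Q = 0 for an adiabatic process, so W = −ΔU = -14800 J.
Work done on the gas = −W_by = 14800 J.

14800 J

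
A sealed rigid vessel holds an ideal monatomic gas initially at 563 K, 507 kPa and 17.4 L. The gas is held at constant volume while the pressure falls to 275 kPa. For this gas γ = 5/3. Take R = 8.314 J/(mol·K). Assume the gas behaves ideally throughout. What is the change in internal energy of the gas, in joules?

n = P₁V₁/(RT₁) = 507×17.4/(8.314×563) = 1.88 mol.
Isochoric: V stays 17.4 L; P/T = const ⇒ T₂ = 305 K, P₂ = 275 kPa.
For an ideal gas ΔU = nCvΔT with Cv = (3/2)R = 12.5 J/(mol·K).
ΔU = 1.88×12.5×(305−563) = -6060 J.

-6060 J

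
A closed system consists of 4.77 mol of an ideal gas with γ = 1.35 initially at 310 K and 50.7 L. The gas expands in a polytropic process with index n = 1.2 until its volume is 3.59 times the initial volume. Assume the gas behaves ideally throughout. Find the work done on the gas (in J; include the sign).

P₁ = nRT₁/V₁ = 4.77×8.314×310/50.7 = 242 kPa.
Polytropic n=1.2: T₂ = T₁(V₁/V₂)^(n−1) = 310×(0.279)^0.20 = 240 K; P₂ = P₁(V₁/V₂)^n = 52.3 kPa.
W = (P₁V₁−P₂V₂)/(n−1) = (242×50.7−52.3×182)/0.20 = 13900 J.
Work done on the gas = −W_by = -13900 J.

-13900 J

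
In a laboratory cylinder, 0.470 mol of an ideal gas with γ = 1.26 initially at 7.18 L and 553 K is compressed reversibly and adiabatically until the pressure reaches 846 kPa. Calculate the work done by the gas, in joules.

-1980 J

P₁ = nRT₁/V₁ = 0.470×8.314×553/7.18 = 301 kPa.
Adiabatic: T₂/T₁ = (P₂/P₁)^((γ−1)/γ) ⇒ T₂ = 553×(2.81)^0.206 = 684 K; V₂ = 3.16 L.
ΔU = nCvΔT = 0.470×32.0×(684−553) = 1980 J.
Q = 0 for an adiabatic process, so W = −ΔU = -1980 J.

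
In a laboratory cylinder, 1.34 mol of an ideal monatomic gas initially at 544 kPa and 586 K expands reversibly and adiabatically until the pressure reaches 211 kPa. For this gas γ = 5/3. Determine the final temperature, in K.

401 K

V₁ = nRT₁/P₁ = 1.34×8.314×586/544 = 12.0 L.
Adiabatic: T₂/T₁ = (P₂/P₁)^((γ−1)/γ) ⇒ T₂ = 586×(0.388)^0.400 = 401 K; V₂ = 21.2 L.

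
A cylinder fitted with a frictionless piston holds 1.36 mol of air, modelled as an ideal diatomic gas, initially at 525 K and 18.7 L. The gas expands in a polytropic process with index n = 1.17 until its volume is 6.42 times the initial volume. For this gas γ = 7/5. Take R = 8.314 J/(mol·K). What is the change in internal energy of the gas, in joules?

-4020 J

P₁ = nRT₁/V₁ = 1.36×8.314×525/18.7 = 317 kPa.
Polytropic n=1.17: T₂ = T₁(V₁/V₂)^(n−1) = 525×(0.156)^0.17 = 383 K; P₂ = P₁(V₁/V₂)^n = 36.0 kPa.
For an ideal gas ΔU = nCvΔT with Cv = (5/2)R = 20.8 J/(mol·K).
ΔU = 1.36×20.8×(383−525) = -4020 J.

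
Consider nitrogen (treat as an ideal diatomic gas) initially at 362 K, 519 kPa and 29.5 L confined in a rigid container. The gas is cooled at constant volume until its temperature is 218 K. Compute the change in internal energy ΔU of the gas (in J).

-15200 J

n = P₁V₁/(RT₁) = 519×29.5/(8.314×362) = 5.09 mol.
Isochoric: V stays 29.5 L; P/T = const ⇒ T₂ = 218 K, P₂ = 313 kPa.
For an ideal gas ΔU = nCvΔT with Cv = (5/2)R = 20.8 J/(mol·K).
ΔU = 5.09×20.8×(218−362) = -15200 J.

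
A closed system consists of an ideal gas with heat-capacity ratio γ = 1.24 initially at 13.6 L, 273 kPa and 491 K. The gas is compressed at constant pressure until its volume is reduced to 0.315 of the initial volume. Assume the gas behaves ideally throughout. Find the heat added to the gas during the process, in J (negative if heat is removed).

-13100 J

n = P₁V₁/(RT₁) = 273×13.6/(8.314×491) = 0.910 mol.
Isobaric: P stays 273 kPa; V/T = const ⇒ T₂ = 155 K, V₂ = 4.28 L.
W = PΔV = 273×(4.28−13.6) kPa·L = -2540 J.
ΔU = nCvΔT = 0.910×34.6×(155−491) = -10600 J.
Q = ΔU + W = nCpΔT = -13100 J.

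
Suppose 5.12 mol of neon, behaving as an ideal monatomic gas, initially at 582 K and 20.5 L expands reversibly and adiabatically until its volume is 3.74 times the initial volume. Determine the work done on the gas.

P₁ = nRT₁/V₁ = 5.12×8.314×582/20.5 = 1210 kPa.
Adiabatic: TV^(γ−1) = const ⇒ T₂ = 582×(0.267)^0.667 = 242 K; PV^γ = const ⇒ P₂ = 134 kPa.
ΔU = nCvΔT = 5.12×12.5×(242−582) = -21700 J.
Q = 0 for an adiabatic process, so W = −ΔU = 21700 J.
Work done on the gas = −W_by = -21700 J.

-21700 J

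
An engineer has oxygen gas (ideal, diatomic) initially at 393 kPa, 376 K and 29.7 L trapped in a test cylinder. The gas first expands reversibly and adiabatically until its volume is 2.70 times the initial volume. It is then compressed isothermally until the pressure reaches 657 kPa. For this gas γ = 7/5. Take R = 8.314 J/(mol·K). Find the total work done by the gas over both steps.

-5370 J

n = P₁V₁/(RT₁) = 393×29.7/(8.314×376) = 3.73 mol.
Step 1 — Adiabatic: TV^(γ−1) = const ⇒ T₂ = 376×(0.370)^0.400 = 253 K; PV^γ = const ⇒ P₂ = 97.8 kPa.
ΔU = nCvΔT = 3.73×20.8×(253−376) = -9570 J.
Q = 0 for an adiabatic process, so W = −ΔU = 9570 J.
State after step 1: P = 97.8 kPa, V = 80.2 L, T = 253 K.
Step 2 — Isothermal: T stays 253 K; PV = const ⇒ V₂ = 11.9 L, P₂ = 657 kPa.
ΔU = 0 (ideal gas, T constant).
W = nRT ln(V₂/V₁) = 3.73×8.314×253×ln(0.149) = -14900 J.
Q = ΔU + W = -14900 J.
Net over both steps: W = -5370 J, Q = -14900 J, ΔU = -9570 J.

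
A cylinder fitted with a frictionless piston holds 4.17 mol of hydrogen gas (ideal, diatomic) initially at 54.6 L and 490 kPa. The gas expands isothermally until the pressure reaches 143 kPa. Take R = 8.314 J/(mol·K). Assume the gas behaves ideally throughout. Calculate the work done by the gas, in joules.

32900 J

T₁ = P₁V₁/(nR) = 490×54.6/(4.17×8.314) = 772 K.
Isothermal: T stays 772 K; PV = const ⇒ V₂ = 187 L, P₂ = 143 kPa.
W = nRT ln(V₂/V₁) = 4.17×8.314×772×ln(3.43) = 32900 J.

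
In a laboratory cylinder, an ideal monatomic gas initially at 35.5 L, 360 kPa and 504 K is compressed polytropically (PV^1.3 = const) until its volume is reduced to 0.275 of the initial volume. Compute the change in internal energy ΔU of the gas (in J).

9070 J

n = P₁V₁/(RT₁) = 360×35.5/(8.314×504) = 3.05 mol.
Polytropic n=1.3: T₂ = T₁(V₁/V₂)^(n−1) = 504×(3.64)^0.30 = 742 K; P₂ = P₁(V₁/V₂)^n = 1930 kPa.
For an ideal gas ΔU = nCvΔT with Cv = (3/2)R = 12.5 J/(mol·K).
ΔU = 3.05×12.5×(742−504) = 9070 J.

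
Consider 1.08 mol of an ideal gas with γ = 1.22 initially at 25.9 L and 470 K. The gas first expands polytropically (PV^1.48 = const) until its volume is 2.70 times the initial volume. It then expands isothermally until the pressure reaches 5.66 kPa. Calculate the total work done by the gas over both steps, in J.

8290 J

P₁ = nRT₁/V₁ = 1.08×8.314×470/25.9 = 163 kPa.
Step 1 — Polytropic n=1.48: T₂ = T₁(V₁/V₂)^(n−1) = 470×(0.370)^0.48 = 292 K; P₂ = P₁(V₁/V₂)^n = 37.5 kPa.
W = (P₁V₁−P₂V₂)/(n−1) = (163×25.9−37.5×69.9)/0.48 = 3330 J.
ΔU = nCvΔT = 1.08×37.8×(292−470) = -7270 J.
Q = ΔU + W = -3940 J.
State after step 1: P = 37.5 kPa, V = 69.9 L, T = 292 K.
Step 2 — Isothermal: T stays 292 K; PV = const ⇒ V₂ = 463 L, P₂ = 5.66 kPa.
ΔU = 0 (ideal gas, T constant).
W = nRT ln(V₂/V₁) = 1.08×8.314×292×ln(6.62) = 4950 J.
Q = ΔU + W = 4950 J.
Net over both steps: W = 8290 J, Q = 1010 J, ΔU = -7270 J.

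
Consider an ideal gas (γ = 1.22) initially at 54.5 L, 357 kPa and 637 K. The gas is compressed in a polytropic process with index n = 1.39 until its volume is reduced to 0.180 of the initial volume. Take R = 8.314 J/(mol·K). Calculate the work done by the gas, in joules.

n = P₁V₁/(RT₁) = 357×54.5/(8.314×637) = 3.67 mol.
Polytropic n=1.39: T₂ = T₁(V₁/V₂)^(n−1) = 637×(5.56)^0.39 = 1240 K; P₂ = P₁(V₁/V₂)^n = 3870 kPa.
W = (P₁V₁−P₂V₂)/(n−1) = (357×54.5−3870×9.81)/0.39 = -47500 J.

-47500 J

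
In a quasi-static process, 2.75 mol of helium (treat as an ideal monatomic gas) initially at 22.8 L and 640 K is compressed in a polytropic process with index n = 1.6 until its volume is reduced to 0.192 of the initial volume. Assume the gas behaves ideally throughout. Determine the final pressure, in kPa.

9000 kPa

P₁ = nRT₁/V₁ = 2.75×8.314×640/22.8 = 642 kPa.
Polytropic n=1.6: T₂ = T₁(V₁/V₂)^(n−1) = 640×(5.21)^0.60 = 1720 K; P₂ = P₁(V₁/V₂)^n = 9000 kPa.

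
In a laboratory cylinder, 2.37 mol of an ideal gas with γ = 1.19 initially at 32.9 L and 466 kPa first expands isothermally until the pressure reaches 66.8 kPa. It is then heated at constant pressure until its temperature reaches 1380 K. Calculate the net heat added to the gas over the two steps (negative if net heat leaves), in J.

T₁ = P₁V₁/(nR) = 466×32.9/(2.37×8.314) = 778 K.
Step 1 — Isothermal: T stays 778 K; PV = const ⇒ V₂ = 230 L, P₂ = 66.8 kPa.
ΔU = 0 (ideal gas, T constant).
W = nRT ln(V₂/V₁) = 2.37×8.314×778×ln(6.98) = 29800 J.
Q = ΔU + W = 29800 J.
State after step 1: P = 66.8 kPa, V = 230 L, T = 778 K.
Step 2 — Isobaric: P stays 66.8 kPa; V/T = const ⇒ T₂ = 1380 K, V₂ = 407 L.
W = PΔV = 66.8×(407−230) kPa·L = 11900 J.
ΔU = nCvΔT = 2.37×43.8×(1380−778) = 62400 J.
Q = ΔU + W = nCpΔT = 74300 J.
Net over both steps: W = 41600 J, Q = 104000 J, ΔU = 62400 J.

104000 J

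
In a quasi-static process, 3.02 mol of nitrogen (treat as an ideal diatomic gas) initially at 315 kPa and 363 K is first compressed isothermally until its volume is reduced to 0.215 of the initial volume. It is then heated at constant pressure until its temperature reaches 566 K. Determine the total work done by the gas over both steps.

-8910 J

V₁ = nRT₁/P₁ = 3.02×8.314×363/315 = 28.9 L.
Step 1 — Isothermal: T stays 363 K; PV = const ⇒ V₂ = 6.22 L, P₂ = 1470 kPa.
ΔU = 0 (ideal gas, T constant).
W = nRT ln(V₂/V₁) = 3.02×8.314×363×ln(0.215) = -14000 J.
Q = ΔU + W = -14000 J.
State after step 1: P = 1470 kPa, V = 6.22 L, T = 363 K.
Step 2 — Isobaric: P stays 1470 kPa; V/T = const ⇒ T₂ = 566 K, V₂ = 9.70 L.
W = PΔV = 1470×(9.70−6.22) kPa·L = 5100 J.
ΔU = nCvΔT = 3.02×20.8×(566−363) = 12700 J.
Q = ΔU + W = nCpΔT = 17800 J.
Net over both steps: W = -8910 J, Q = 3830 J, ΔU = 12700 J.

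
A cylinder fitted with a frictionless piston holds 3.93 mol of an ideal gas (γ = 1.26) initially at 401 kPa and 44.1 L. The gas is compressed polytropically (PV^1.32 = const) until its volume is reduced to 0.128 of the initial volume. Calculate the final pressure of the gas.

6050 kPa

T₁ = P₁V₁/(nR) = 401×44.1/(3.93×8.314) = 541 K.
Polytropic n=1.32: T₂ = T₁(V₁/V₂)^(n−1) = 541×(7.81)^0.32 = 1040 K; P₂ = P₁(V₁/V₂)^n = 6050 kPa.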